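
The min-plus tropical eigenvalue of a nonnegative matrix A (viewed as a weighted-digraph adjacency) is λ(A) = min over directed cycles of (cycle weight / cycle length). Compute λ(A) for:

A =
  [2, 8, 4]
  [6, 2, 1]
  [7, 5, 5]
λ(A) = 2

Enumerate directed cycles and compute their means (weight / length). Sample:
  cycle 0 → 0: weight = 2, length = 1, mean = 2/1 ≈ 2.000
  cycle 1 → 1: weight = 2, length = 1, mean = 2/1 ≈ 2.000
  cycle 2 → 2: weight = 5, length = 1, mean = 5/1 ≈ 5.000
  cycle 0 → 1 → 0: weight = 14, length = 2, mean = 14/2 ≈ 7.000
  cycle 0 → 2 → 0: weight = 11, length = 2, mean = 11/2 ≈ 5.500
  cycle 1 → 0 → 1: weight = 14, length = 2, mean = 14/2 ≈ 7.000
Minimum mean = 2.000, attained e.g. along the cycle 0 → 0 with weight 2 and length 1. So λ(A) = 2/1 = 2.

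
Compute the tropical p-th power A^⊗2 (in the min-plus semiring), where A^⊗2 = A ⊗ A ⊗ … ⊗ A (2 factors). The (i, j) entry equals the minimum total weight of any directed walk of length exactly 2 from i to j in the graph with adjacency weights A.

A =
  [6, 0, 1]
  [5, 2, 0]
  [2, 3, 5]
A^⊗2 =
  [3, 2, 0]
  [2, 3, 2]
  [7, 2, 3]

Each entry (A^⊗2)_ij equals the minimum over all length-2 walks i = v_0 → v_1 → … → v_2 = j of Σ_t A[v_t][v_{t+1}]. For example, for (i, j) = (0, 2) we minimise over 3 possible intermediate vertex sequences; the minimum is 0, attained along the walk 0 → 1 → 2.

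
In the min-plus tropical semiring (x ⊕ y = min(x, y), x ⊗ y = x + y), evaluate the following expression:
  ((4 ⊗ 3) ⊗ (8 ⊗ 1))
((4 ⊗ 3) ⊗ (8 ⊗ 1)) = 16

Expand innermost to outermost. Recall ⊕ takes the minimum of its arguments and ⊗ takes their sum. Working out the expression ((4 ⊗ 3) ⊗ (8 ⊗ 1)) gives 16.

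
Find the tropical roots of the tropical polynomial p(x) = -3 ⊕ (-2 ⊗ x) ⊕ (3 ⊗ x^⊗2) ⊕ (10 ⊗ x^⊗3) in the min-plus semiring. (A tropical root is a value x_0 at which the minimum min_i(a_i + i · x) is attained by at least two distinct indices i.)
Roots: {-7, -5, -1}

Each tropical root is a break point of the lower envelope of the lines y = a_i + i · x (there are 4 lines, with slopes 0, 1, ..., 3). Only the lines that attain the minimum somewhere contribute to roots; other lines are dominated. Here the surviving (envelope) indices are i = 3, i = 2, i = 1, i = 0.
Intersections between consecutive envelope lines give the roots: for adjacent envelope indices i < j the intersection is x = (a_i − a_j) / (j − i). Reading off the sorted break points: {-7, -5, -1}.
Verification: at each break x_0, at least two indices attain the minimum of min_i(a_i + i · x_0).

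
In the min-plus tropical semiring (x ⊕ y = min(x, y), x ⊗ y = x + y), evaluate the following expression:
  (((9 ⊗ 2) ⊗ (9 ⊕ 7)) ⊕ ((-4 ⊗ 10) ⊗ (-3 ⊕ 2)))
(((9 ⊗ 2) ⊗ (9 ⊕ 7)) ⊕ ((-4 ⊗ 10) ⊗ (-3 ⊕ 2))) = 3

Expand innermost to outermost. Recall ⊕ takes the minimum of its arguments and ⊗ takes their sum. Working out the expression (((9 ⊗ 2) ⊗ (9 ⊕ 7)) ⊕ ((-4 ⊗ 10) ⊗ (-3 ⊕ 2))) gives 3.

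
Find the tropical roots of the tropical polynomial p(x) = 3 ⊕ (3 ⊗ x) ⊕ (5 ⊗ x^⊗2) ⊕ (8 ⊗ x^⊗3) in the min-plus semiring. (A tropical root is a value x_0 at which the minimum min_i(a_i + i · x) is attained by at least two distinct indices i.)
Roots: {-3, -2, 0}

Each tropical root is a break point of the lower envelope of the lines y = a_i + i · x (there are 4 lines, with slopes 0, 1, ..., 3). Only the lines that attain the minimum somewhere contribute to roots; other lines are dominated. Here the surviving (envelope) indices are i = 3, i = 2, i = 1, i = 0.
Intersections between consecutive envelope lines give the roots: for adjacent envelope indices i < j the intersection is x = (a_i − a_j) / (j − i). Reading off the sorted break points: {-3, -2, 0}.
Verification: at each break x_0, at least two indices attain the minimum of min_i(a_i + i · x_0).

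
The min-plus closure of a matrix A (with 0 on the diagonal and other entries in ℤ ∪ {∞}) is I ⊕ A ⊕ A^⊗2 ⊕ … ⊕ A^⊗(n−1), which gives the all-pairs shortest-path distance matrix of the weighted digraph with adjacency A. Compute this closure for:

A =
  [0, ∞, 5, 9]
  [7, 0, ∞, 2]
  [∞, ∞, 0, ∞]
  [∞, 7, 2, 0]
Closure =
  [0, 16, 5, 9]
  [7, 0, 4, 2]
  [∞, ∞, 0, ∞]
  [14, 7, 2, 0]

This is the Floyd-Warshall all-pairs shortest-path computation. For each intermediate vertex k = 0, 1, …, 3, update dist[i][j] ← min(dist[i][j], dist[i][k] + dist[k][j]). The final matrix gives, for each (i, j), the minimum total weight of any directed path from i to j (possibly empty when i = j).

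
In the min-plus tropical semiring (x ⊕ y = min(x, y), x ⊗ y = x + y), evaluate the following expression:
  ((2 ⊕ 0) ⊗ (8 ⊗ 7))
((2 ⊕ 0) ⊗ (8 ⊗ 7)) = 15

Expand innermost to outermost. Recall ⊕ takes the minimum of its arguments and ⊗ takes their sum. Working out the expression ((2 ⊕ 0) ⊗ (8 ⊗ 7)) gives 15.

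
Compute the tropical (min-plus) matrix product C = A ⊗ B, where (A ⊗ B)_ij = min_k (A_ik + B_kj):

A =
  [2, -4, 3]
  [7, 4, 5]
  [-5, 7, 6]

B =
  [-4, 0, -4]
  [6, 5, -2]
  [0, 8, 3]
A ⊗ B =
  [-2, 1, -6]
  [3, 7, 2]
  [-9, -5, -9]

Apply the min-plus product entry-by-entry:
  C[0][0] = min over k of (A[0][0] + B[0][0] = 2 + -4 = -2, A[0][1] + B[1][0] = -4 + 6 = 2, A[0][2] + B[2][0] = 3 + 0 = 3) = -2 (attained at k = 0)
  C[0][1] = min over k of (A[0][0] + B[0][1] = 2 + 0 = 2, A[0][1] + B[1][1] = -4 + 5 = 1, A[0][2] + B[2][1] = 3 + 8 = 11) = 1 (attained at k = 1)
  C[0][2] = min over k of (A[0][0] + B[0][2] = 2 + -4 = -2, A[0][1] + B[1][2] = -4 + -2 = -6, A[0][2] + B[2][2] = 3 + 3 = 6) = -6 (attained at k = 1)
  C[1][0] = min over k of (A[1][0] + B[0][0] = 7 + -4 = 3, A[1][1] + B[1][0] = 4 + 6 = 10, A[1][2] + B[2][0] = 5 + 0 = 5) = 3 (attained at k = 0)
  C[1][1] = min over k of (A[1][0] + B[0][1] = 7 + 0 = 7, A[1][1] + B[1][1] = 4 + 5 = 9, A[1][2] + B[2][1] = 5 + 8 = 13) = 7 (attained at k = 0)
  C[1][2] = min over k of (A[1][0] + B[0][2] = 7 + -4 = 3, A[1][1] + B[1][2] = 4 + -2 = 2, A[1][2] + B[2][2] = 5 + 3 = 8) = 2 (attained at k = 1)
  C[2][0] = min over k of (A[2][0] + B[0][0] = -5 + -4 = -9, A[2][1] + B[1][0] = 7 + 6 = 13, A[2][2] + B[2][0] = 6 + 0 = 6) = -9 (attained at k = 0)
  C[2][1] = min over k of (A[2][0] + B[0][1] = -5 + 0 = -5, A[2][1] + B[1][1] = 7 + 5 = 12, A[2][2] + B[2][1] = 6 + 8 = 14) = -5 (attained at k = 0)
  C[2][2] = min over k of (A[2][0] + B[0][2] = -5 + -4 = -9, A[2][1] + B[1][2] = 7 + -2 = 5, A[2][2] + B[2][2] = 6 + 3 = 9) = -9 (attained at k = 0)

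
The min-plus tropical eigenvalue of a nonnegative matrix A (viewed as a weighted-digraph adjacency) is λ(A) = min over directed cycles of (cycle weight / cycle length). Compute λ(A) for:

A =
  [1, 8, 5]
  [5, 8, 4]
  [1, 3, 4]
λ(A) = 1

Enumerate directed cycles and compute their means (weight / length). Sample:
  cycle 0 → 0: weight = 1, length = 1, mean = 1/1 ≈ 1.000
  cycle 1 → 1: weight = 8, length = 1, mean = 8/1 ≈ 8.000
  cycle 2 → 2: weight = 4, length = 1, mean = 4/1 ≈ 4.000
  cycle 0 → 1 → 0: weight = 13, length = 2, mean = 13/2 ≈ 6.500
  cycle 0 → 2 → 0: weight = 6, length = 2, mean = 6/2 ≈ 3.000
  cycle 1 → 0 → 1: weight = 13, length = 2, mean = 13/2 ≈ 6.500
Minimum mean = 1.000, attained e.g. along the cycle 0 → 0 with weight 1 and length 1. So λ(A) = 1/1 = 1.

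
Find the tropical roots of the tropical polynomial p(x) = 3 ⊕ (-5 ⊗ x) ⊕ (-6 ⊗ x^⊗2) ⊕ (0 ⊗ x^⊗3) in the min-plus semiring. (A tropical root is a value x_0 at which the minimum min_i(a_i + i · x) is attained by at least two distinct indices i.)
Roots: {-6, 1, 8}

Each tropical root is a break point of the lower envelope of the lines y = a_i + i · x (there are 4 lines, with slopes 0, 1, ..., 3). Only the lines that attain the minimum somewhere contribute to roots; other lines are dominated. Here the surviving (envelope) indices are i = 3, i = 2, i = 1, i = 0.
Intersections between consecutive envelope lines give the roots: for adjacent envelope indices i < j the intersection is x = (a_i − a_j) / (j − i). Reading off the sorted break points: {-6, 1, 8}.
Verification: at each break x_0, at least two indices attain the minimum of min_i(a_i + i · x_0).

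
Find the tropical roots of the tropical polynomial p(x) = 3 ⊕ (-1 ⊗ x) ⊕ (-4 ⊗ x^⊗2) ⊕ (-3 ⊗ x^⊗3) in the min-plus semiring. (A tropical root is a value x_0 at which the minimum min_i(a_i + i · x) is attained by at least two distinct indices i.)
Roots: {-1, 3, 4}

Each tropical root is a break point of the lower envelope of the lines y = a_i + i · x (there are 4 lines, with slopes 0, 1, ..., 3). Only the lines that attain the minimum somewhere contribute to roots; other lines are dominated. Here the surviving (envelope) indices are i = 3, i = 2, i = 1, i = 0.
Intersections between consecutive envelope lines give the roots: for adjacent envelope indices i < j the intersection is x = (a_i − a_j) / (j − i). Reading off the sorted break points: {-1, 3, 4}.
Verification: at each break x_0, at least two indices attain the minimum of min_i(a_i + i · x_0).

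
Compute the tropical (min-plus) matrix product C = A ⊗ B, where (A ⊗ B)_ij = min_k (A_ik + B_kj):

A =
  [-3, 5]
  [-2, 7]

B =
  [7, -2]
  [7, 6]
A ⊗ B =
  [4, -5]
  [5, -4]

Apply the min-plus product entry-by-entry:
  C[0][0] = min over k of (A[0][0] + B[0][0] = -3 + 7 = 4, A[0][1] + B[1][0] = 5 + 7 = 12) = 4 (attained at k = 0)
  C[0][1] = min over k of (A[0][0] + B[0][1] = -3 + -2 = -5, A[0][1] + B[1][1] = 5 + 6 = 11) = -5 (attained at k = 0)
  C[1][0] = min over k of (A[1][0] + B[0][0] = -2 + 7 = 5, A[1][1] + B[1][0] = 7 + 7 = 14) = 5 (attained at k = 0)
  C[1][1] = min over k of (A[1][0] + B[0][1] = -2 + -2 = -4, A[1][1] + B[1][1] = 7 + 6 = 13) = -4 (attained at k = 0)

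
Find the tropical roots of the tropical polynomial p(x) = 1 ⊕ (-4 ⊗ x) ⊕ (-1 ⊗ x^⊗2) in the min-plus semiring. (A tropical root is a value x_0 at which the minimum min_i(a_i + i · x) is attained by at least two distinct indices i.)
Roots: {-3, 5}

Each tropical root is a break point of the lower envelope of the lines y = a_i + i · x (there are 3 lines, with slopes 0, 1, ..., 2). Only the lines that attain the minimum somewhere contribute to roots; other lines are dominated. Here the surviving (envelope) indices are i = 2, i = 1, i = 0.
Intersections between consecutive envelope lines give the roots: for adjacent envelope indices i < j the intersection is x = (a_i − a_j) / (j − i). Reading off the sorted break points: {-3, 5}.
Verification: at each break x_0, at least two indices attain the minimum of min_i(a_i + i · x_0).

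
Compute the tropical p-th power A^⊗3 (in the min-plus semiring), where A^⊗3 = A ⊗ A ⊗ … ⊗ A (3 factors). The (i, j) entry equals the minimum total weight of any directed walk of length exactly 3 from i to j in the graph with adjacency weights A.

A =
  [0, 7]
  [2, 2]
A^⊗3 =
  [0, 7]
  [2, 6]

Each entry (A^⊗3)_ij equals the minimum over all length-3 walks i = v_0 → v_1 → … → v_3 = j of Σ_t A[v_t][v_{t+1}]. For example, for (i, j) = (0, 1) we minimise over 4 possible intermediate vertex sequences; the minimum is 7, attained along the walk 0 → 0 → 0 → 1.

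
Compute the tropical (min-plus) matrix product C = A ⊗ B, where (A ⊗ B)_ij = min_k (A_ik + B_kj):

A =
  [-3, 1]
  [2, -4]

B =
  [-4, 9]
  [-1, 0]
A ⊗ B =
  [-7, 1]
  [-5, -4]

Apply the min-plus product entry-by-entry:
  C[0][0] = min over k of (A[0][0] + B[0][0] = -3 + -4 = -7, A[0][1] + B[1][0] = 1 + -1 = 0) = -7 (attained at k = 0)
  C[0][1] = min over k of (A[0][0] + B[0][1] = -3 + 9 = 6, A[0][1] + B[1][1] = 1 + 0 = 1) = 1 (attained at k = 1)
  C[1][0] = min over k of (A[1][0] + B[0][0] = 2 + -4 = -2, A[1][1] + B[1][0] = -4 + -1 = -5) = -5 (attained at k = 1)
  C[1][1] = min over k of (A[1][0] + B[0][1] = 2 + 9 = 11, A[1][1] + B[1][1] = -4 + 0 = -4) = -4 (attained at k = 1)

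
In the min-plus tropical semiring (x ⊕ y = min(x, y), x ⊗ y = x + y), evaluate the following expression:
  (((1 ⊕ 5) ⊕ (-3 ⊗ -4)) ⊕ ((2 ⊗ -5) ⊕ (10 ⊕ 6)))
(((1 ⊕ 5) ⊕ (-3 ⊗ -4)) ⊕ ((2 ⊗ -5) ⊕ (10 ⊕ 6))) = -7

Expand innermost to outermost. Recall ⊕ takes the minimum of its arguments and ⊗ takes their sum. Working out the expression (((1 ⊕ 5) ⊕ (-3 ⊗ -4)) ⊕ ((2 ⊗ -5) ⊕ (10 ⊕ 6))) gives -7.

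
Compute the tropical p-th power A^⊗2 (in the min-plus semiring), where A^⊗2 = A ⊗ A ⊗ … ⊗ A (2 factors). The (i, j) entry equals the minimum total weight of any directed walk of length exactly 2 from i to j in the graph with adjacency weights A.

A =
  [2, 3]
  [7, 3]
A^⊗2 =
  [4, 5]
  [9, 6]

Each entry (A^⊗2)_ij equals the minimum over all length-2 walks i = v_0 → v_1 → … → v_2 = j of Σ_t A[v_t][v_{t+1}]. For example, for (i, j) = (0, 1) we minimise over 2 possible intermediate vertex sequences; the minimum is 5, attained along the walk 0 → 0 → 1.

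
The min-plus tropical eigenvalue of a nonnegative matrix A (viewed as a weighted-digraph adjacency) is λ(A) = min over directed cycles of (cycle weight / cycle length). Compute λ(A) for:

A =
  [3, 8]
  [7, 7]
λ(A) = 3

Enumerate directed cycles and compute their means (weight / length). Sample:
  cycle 0 → 0: weight = 3, length = 1, mean = 3/1 ≈ 3.000
  cycle 1 → 1: weight = 7, length = 1, mean = 7/1 ≈ 7.000
  cycle 0 → 1 → 0: weight = 15, length = 2, mean = 15/2 ≈ 7.500
  cycle 1 → 0 → 1: weight = 15, length = 2, mean = 15/2 ≈ 7.500
Minimum mean = 3.000, attained e.g. along the cycle 0 → 0 with weight 3 and length 1. So λ(A) = 3/1 = 3.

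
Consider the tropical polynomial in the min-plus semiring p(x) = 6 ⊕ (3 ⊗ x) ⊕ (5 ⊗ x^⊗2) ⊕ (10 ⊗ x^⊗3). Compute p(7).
p(7) = 6

A tropical monomial a ⊗ x^⊗i evaluates to a + i · x. Evaluating each term at x = 7:
  Term 0 contributes 6 + 0 · 7 = 6
  Term 1 contributes 3 + 1 · 7 = 10
  Term 2 contributes 5 + 2 · 7 = 19
  Term 3 contributes 10 + 3 · 7 = 31
p(7) = ⊕ of these = min[6, 10, 19, 31] = 6.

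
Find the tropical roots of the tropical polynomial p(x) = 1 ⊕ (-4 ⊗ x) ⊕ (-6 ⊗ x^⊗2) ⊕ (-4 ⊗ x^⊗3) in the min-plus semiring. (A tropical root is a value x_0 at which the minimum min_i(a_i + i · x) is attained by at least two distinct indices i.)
Roots: {-2, 2, 5}

Each tropical root is a break point of the lower envelope of the lines y = a_i + i · x (there are 4 lines, with slopes 0, 1, ..., 3). Only the lines that attain the minimum somewhere contribute to roots; other lines are dominated. Here the surviving (envelope) indices are i = 3, i = 2, i = 1, i = 0.
Intersections between consecutive envelope lines give the roots: for adjacent envelope indices i < j the intersection is x = (a_i − a_j) / (j − i). Reading off the sorted break points: {-2, 2, 5}.
Verification: at each break x_0, at least two indices attain the minimum of min_i(a_i + i · x_0).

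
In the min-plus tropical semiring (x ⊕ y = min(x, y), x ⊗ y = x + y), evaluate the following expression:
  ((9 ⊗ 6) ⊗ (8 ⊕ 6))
((9 ⊗ 6) ⊗ (8 ⊕ 6)) = 21

Expand innermost to outermost. Recall ⊕ takes the minimum of its arguments and ⊗ takes their sum. Working out the expression ((9 ⊗ 6) ⊗ (8 ⊕ 6)) gives 21.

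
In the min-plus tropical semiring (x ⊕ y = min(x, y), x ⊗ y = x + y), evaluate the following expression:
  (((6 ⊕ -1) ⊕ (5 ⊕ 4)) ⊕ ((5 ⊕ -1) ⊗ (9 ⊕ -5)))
(((6 ⊕ -1) ⊕ (5 ⊕ 4)) ⊕ ((5 ⊕ -1) ⊗ (9 ⊕ -5))) = -6

Expand innermost to outermost. Recall ⊕ takes the minimum of its arguments and ⊗ takes their sum. Working out the expression (((6 ⊕ -1) ⊕ (5 ⊕ 4)) ⊕ ((5 ⊕ -1) ⊗ (9 ⊕ -5))) gives -6.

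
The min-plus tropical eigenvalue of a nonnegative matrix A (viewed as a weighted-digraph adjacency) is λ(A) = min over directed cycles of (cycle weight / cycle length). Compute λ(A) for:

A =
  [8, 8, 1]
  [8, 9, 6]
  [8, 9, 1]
λ(A) = 1

Enumerate directed cycles and compute their means (weight / length). Sample:
  cycle 0 → 0: weight = 8, length = 1, mean = 8/1 ≈ 8.000
  cycle 1 → 1: weight = 9, length = 1, mean = 9/1 ≈ 9.000
  cycle 2 → 2: weight = 1, length = 1, mean = 1/1 ≈ 1.000
  cycle 0 → 1 → 0: weight = 16, length = 2, mean = 16/2 ≈ 8.000
  cycle 0 → 2 → 0: weight = 9, length = 2, mean = 9/2 ≈ 4.500
  cycle 1 → 0 → 1: weight = 16, length = 2, mean = 16/2 ≈ 8.000
Minimum mean = 1.000, attained e.g. along the cycle 2 → 2 with weight 1 and length 1. So λ(A) = 1/1 = 1.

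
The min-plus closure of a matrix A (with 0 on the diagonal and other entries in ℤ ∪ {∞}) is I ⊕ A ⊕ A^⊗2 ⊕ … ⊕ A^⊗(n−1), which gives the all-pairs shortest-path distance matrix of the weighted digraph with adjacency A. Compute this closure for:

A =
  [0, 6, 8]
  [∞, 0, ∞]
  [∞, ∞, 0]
Closure =
  [0, 6, 8]
  [∞, 0, ∞]
  [∞, ∞, 0]

This is the Floyd-Warshall all-pairs shortest-path computation. For each intermediate vertex k = 0, 1, …, 2, update dist[i][j] ← min(dist[i][j], dist[i][k] + dist[k][j]). The final matrix gives, for each (i, j), the minimum total weight of any directed path from i to j (possibly empty when i = j).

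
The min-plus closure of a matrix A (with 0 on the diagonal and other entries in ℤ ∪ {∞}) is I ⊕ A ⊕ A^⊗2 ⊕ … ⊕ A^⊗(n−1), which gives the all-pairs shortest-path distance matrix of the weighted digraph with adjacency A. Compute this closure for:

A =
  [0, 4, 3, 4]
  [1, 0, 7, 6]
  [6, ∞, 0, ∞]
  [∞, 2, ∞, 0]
Closure =
  [0, 4, 3, 4]
  [1, 0, 4, 5]
  [6, 10, 0, 10]
  [3, 2, 6, 0]

This is the Floyd-Warshall all-pairs shortest-path computation. For each intermediate vertex k = 0, 1, …, 3, update dist[i][j] ← min(dist[i][j], dist[i][k] + dist[k][j]). The final matrix gives, for each (i, j), the minimum total weight of any directed path from i to j (possibly empty when i = j).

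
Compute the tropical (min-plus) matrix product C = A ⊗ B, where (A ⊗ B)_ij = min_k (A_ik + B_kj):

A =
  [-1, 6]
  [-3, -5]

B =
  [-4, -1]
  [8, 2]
A ⊗ B =
  [-5, -2]
  [-7, -4]

Apply the min-plus product entry-by-entry:
  C[0][0] = min over k of (A[0][0] + B[0][0] = -1 + -4 = -5, A[0][1] + B[1][0] = 6 + 8 = 14) = -5 (attained at k = 0)
  C[0][1] = min over k of (A[0][0] + B[0][1] = -1 + -1 = -2, A[0][1] + B[1][1] = 6 + 2 = 8) = -2 (attained at k = 0)
  C[1][0] = min over k of (A[1][0] + B[0][0] = -3 + -4 = -7, A[1][1] + B[1][0] = -5 + 8 = 3) = -7 (attained at k = 0)
  C[1][1] = min over k of (A[1][0] + B[0][1] = -3 + -1 = -4, A[1][1] + B[1][1] = -5 + 2 = -3) = -4 (attained at k = 0)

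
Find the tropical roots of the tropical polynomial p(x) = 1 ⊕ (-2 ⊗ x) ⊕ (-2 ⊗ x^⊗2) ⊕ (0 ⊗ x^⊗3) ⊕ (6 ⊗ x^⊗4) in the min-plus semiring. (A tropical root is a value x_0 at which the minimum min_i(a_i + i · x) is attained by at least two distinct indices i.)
Roots: {-6, -2, 0, 3}

Each tropical root is a break point of the lower envelope of the lines y = a_i + i · x (there are 5 lines, with slopes 0, 1, ..., 4). Only the lines that attain the minimum somewhere contribute to roots; other lines are dominated. Here the surviving (envelope) indices are i = 4, i = 3, i = 2, i = 1, i = 0.
Intersections between consecutive envelope lines give the roots: for adjacent envelope indices i < j the intersection is x = (a_i − a_j) / (j − i). Reading off the sorted break points: {-6, -2, 0, 3}.
Verification: at each break x_0, at least two indices attain the minimum of min_i(a_i + i · x_0).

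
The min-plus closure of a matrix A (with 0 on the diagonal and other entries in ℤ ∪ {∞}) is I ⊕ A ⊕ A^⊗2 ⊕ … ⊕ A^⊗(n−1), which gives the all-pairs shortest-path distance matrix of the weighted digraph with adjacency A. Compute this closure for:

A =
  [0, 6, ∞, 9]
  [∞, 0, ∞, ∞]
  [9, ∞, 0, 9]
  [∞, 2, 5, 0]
Closure =
  [0, 6, 14, 9]
  [∞, 0, ∞, ∞]
  [9, 11, 0, 9]
  [14, 2, 5, 0]

This is the Floyd-Warshall all-pairs shortest-path computation. For each intermediate vertex k = 0, 1, …, 3, update dist[i][j] ← min(dist[i][j], dist[i][k] + dist[k][j]). The final matrix gives, for each (i, j), the minimum total weight of any directed path from i to j (possibly empty when i = j).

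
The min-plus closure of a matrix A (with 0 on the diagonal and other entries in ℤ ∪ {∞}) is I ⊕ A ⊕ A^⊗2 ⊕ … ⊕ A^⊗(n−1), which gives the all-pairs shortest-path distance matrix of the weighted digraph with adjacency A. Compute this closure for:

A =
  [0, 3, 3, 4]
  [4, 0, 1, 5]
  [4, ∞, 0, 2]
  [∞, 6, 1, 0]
Closure =
  [0, 3, 3, 4]
  [4, 0, 1, 3]
  [4, 7, 0, 2]
  [5, 6, 1, 0]

This is the Floyd-Warshall all-pairs shortest-path computation. For each intermediate vertex k = 0, 1, …, 3, update dist[i][j] ← min(dist[i][j], dist[i][k] + dist[k][j]). The final matrix gives, for each (i, j), the minimum total weight of any directed path from i to j (possibly empty when i = j).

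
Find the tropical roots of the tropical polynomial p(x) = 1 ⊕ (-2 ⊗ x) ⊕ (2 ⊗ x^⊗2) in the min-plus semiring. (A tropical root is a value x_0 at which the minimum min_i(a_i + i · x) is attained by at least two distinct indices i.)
Roots: {-4, 3}

Each tropical root is a break point of the lower envelope of the lines y = a_i + i · x (there are 3 lines, with slopes 0, 1, ..., 2). Only the lines that attain the minimum somewhere contribute to roots; other lines are dominated. Here the surviving (envelope) indices are i = 2, i = 1, i = 0.
Intersections between consecutive envelope lines give the roots: for adjacent envelope indices i < j the intersection is x = (a_i − a_j) / (j − i). Reading off the sorted break points: {-4, 3}.
Verification: at each break x_0, at least two indices attain the minimum of min_i(a_i + i · x_0).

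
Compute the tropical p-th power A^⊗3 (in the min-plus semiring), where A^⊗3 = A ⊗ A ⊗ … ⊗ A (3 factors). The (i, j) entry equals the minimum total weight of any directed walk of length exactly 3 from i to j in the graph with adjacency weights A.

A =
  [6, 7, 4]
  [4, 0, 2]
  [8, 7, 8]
A^⊗3 =
  [11, 7, 9]
  [4, 0, 2]
  [11, 7, 9]

Each entry (A^⊗3)_ij equals the minimum over all length-3 walks i = v_0 → v_1 → … → v_3 = j of Σ_t A[v_t][v_{t+1}]. For example, for (i, j) = (0, 2) we minimise over 9 possible intermediate vertex sequences; the minimum is 9, attained along the walk 0 → 1 → 1 → 2.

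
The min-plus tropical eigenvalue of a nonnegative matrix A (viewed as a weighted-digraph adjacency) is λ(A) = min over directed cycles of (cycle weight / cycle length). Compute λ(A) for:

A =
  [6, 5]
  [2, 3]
λ(A) = 3

Enumerate directed cycles and compute their means (weight / length). Sample:
  cycle 0 → 0: weight = 6, length = 1, mean = 6/1 ≈ 6.000
  cycle 1 → 1: weight = 3, length = 1, mean = 3/1 ≈ 3.000
  cycle 0 → 1 → 0: weight = 7, length = 2, mean = 7/2 ≈ 3.500
  cycle 1 → 0 → 1: weight = 7, length = 2, mean = 7/2 ≈ 3.500
Minimum mean = 3.000, attained e.g. along the cycle 1 → 1 with weight 3 and length 1. So λ(A) = 3/1 = 3.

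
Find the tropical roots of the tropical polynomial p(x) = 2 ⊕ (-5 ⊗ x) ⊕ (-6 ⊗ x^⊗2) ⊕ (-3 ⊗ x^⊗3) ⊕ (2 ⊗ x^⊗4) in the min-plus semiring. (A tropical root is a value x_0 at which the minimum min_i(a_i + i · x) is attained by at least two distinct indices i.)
Roots: {-5, -3, 1, 7}

Each tropical root is a break point of the lower envelope of the lines y = a_i + i · x (there are 5 lines, with slopes 0, 1, ..., 4). Only the lines that attain the minimum somewhere contribute to roots; other lines are dominated. Here the surviving (envelope) indices are i = 4, i = 3, i = 2, i = 1, i = 0.
Intersections between consecutive envelope lines give the roots: for adjacent envelope indices i < j the intersection is x = (a_i − a_j) / (j − i). Reading off the sorted break points: {-5, -3, 1, 7}.
Verification: at each break x_0, at least two indices attain the minimum of min_i(a_i + i · x_0).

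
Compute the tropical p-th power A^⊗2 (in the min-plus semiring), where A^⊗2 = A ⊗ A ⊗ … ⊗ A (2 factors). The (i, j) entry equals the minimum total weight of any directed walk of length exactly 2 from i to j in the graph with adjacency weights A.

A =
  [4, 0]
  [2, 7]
A^⊗2 =
  [2, 4]
  [6, 2]

Each entry (A^⊗2)_ij equals the minimum over all length-2 walks i = v_0 → v_1 → … → v_2 = j of Σ_t A[v_t][v_{t+1}]. For example, for (i, j) = (0, 1) we minimise over 2 possible intermediate vertex sequences; the minimum is 4, attained along the walk 0 → 0 → 1.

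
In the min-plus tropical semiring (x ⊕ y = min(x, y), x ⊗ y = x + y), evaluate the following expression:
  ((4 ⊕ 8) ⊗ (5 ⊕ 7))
((4 ⊕ 8) ⊗ (5 ⊕ 7)) = 9

Expand innermost to outermost. Recall ⊕ takes the minimum of its arguments and ⊗ takes their sum. Working out the expression ((4 ⊕ 8) ⊗ (5 ⊕ 7)) gives 9.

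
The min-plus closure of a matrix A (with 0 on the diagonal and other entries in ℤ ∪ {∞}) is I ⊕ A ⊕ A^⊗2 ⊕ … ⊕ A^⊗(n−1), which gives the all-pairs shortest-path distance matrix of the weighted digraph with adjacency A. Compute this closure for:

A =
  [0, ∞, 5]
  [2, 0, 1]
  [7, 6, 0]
Closure =
  [0, 11, 5]
  [2, 0, 1]
  [7, 6, 0]

This is the Floyd-Warshall all-pairs shortest-path computation. For each intermediate vertex k = 0, 1, …, 2, update dist[i][j] ← min(dist[i][j], dist[i][k] + dist[k][j]). The final matrix gives, for each (i, j), the minimum total weight of any directed path from i to j (possibly empty when i = j).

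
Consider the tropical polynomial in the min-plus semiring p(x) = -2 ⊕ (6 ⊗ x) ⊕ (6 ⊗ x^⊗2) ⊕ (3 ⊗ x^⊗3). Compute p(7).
p(7) = -2

A tropical monomial a ⊗ x^⊗i evaluates to a + i · x. Evaluating each term at x = 7:
  Term 0 contributes -2 + 0 · 7 = -2
  Term 1 contributes 6 + 1 · 7 = 13
  Term 2 contributes 6 + 2 · 7 = 20
  Term 3 contributes 3 + 3 · 7 = 24
p(7) = ⊕ of these = min[-2, 13, 20, 24] = -2.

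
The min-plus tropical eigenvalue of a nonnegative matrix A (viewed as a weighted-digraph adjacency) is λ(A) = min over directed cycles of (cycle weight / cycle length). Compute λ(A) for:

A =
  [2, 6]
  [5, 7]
λ(A) = 2

Enumerate directed cycles and compute their means (weight / length). Sample:
  cycle 0 → 0: weight = 2, length = 1, mean = 2/1 ≈ 2.000
  cycle 1 → 1: weight = 7, length = 1, mean = 7/1 ≈ 7.000
  cycle 0 → 1 → 0: weight = 11, length = 2, mean = 11/2 ≈ 5.500
  cycle 1 → 0 → 1: weight = 11, length = 2, mean = 11/2 ≈ 5.500
Minimum mean = 2.000, attained e.g. along the cycle 0 → 0 with weight 2 and length 1. So λ(A) = 2/1 = 2.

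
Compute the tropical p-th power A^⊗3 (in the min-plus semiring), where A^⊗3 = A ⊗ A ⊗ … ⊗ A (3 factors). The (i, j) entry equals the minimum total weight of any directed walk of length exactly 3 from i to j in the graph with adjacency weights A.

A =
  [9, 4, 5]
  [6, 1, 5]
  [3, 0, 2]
A^⊗3 =
  [10, 6, 9]
  [8, 3, 7]
  [7, 2, 6]

Each entry (A^⊗3)_ij equals the minimum over all length-3 walks i = v_0 → v_1 → … → v_3 = j of Σ_t A[v_t][v_{t+1}]. For example, for (i, j) = (0, 2) we minimise over 9 possible intermediate vertex sequences; the minimum is 9, attained along the walk 0 → 2 → 2 → 2.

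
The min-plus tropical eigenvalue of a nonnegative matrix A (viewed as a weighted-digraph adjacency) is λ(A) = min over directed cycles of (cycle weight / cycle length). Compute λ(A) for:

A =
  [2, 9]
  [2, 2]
λ(A) = 2

Enumerate directed cycles and compute their means (weight / length). Sample:
  cycle 0 → 0: weight = 2, length = 1, mean = 2/1 ≈ 2.000
  cycle 1 → 1: weight = 2, length = 1, mean = 2/1 ≈ 2.000
  cycle 0 → 1 → 0: weight = 11, length = 2, mean = 11/2 ≈ 5.500
  cycle 1 → 0 → 1: weight = 11, length = 2, mean = 11/2 ≈ 5.500
Minimum mean = 2.000, attained e.g. along the cycle 0 → 0 with weight 2 and length 1. So λ(A) = 2/1 = 2.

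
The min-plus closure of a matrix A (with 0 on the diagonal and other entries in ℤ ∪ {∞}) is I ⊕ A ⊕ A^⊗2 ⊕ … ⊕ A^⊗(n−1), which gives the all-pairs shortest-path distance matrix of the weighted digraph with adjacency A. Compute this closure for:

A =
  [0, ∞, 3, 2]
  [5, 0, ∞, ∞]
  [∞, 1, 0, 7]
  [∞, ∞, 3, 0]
Closure =
  [0, 4, 3, 2]
  [5, 0, 8, 7]
  [6, 1, 0, 7]
  [9, 4, 3, 0]

This is the Floyd-Warshall all-pairs shortest-path computation. For each intermediate vertex k = 0, 1, …, 3, update dist[i][j] ← min(dist[i][j], dist[i][k] + dist[k][j]). The final matrix gives, for each (i, j), the minimum total weight of any directed path from i to j (possibly empty when i = j).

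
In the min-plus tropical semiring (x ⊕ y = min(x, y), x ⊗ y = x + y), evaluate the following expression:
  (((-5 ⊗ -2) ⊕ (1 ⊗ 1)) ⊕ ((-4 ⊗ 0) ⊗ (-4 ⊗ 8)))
(((-5 ⊗ -2) ⊕ (1 ⊗ 1)) ⊕ ((-4 ⊗ 0) ⊗ (-4 ⊗ 8))) = -7

Expand innermost to outermost. Recall ⊕ takes the minimum of its arguments and ⊗ takes their sum. Working out the expression (((-5 ⊗ -2) ⊕ (1 ⊗ 1)) ⊕ ((-4 ⊗ 0) ⊗ (-4 ⊗ 8))) gives -7.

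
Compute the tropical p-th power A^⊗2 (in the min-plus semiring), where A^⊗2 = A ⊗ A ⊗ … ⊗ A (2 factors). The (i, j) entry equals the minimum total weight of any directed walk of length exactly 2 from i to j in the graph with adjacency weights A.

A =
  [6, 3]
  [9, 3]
A^⊗2 =
  [12, 6]
  [12, 6]

Each entry (A^⊗2)_ij equals the minimum over all length-2 walks i = v_0 → v_1 → … → v_2 = j of Σ_t A[v_t][v_{t+1}]. For example, for (i, j) = (0, 1) we minimise over 2 possible intermediate vertex sequences; the minimum is 6, attained along the walk 0 → 1 → 1.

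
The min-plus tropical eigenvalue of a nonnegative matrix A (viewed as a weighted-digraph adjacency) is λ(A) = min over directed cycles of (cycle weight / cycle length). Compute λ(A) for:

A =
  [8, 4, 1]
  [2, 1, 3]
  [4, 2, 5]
λ(A) = 1

Enumerate directed cycles and compute their means (weight / length). Sample:
  cycle 0 → 0: weight = 8, length = 1, mean = 8/1 ≈ 8.000
  cycle 1 → 1: weight = 1, length = 1, mean = 1/1 ≈ 1.000
  cycle 2 → 2: weight = 5, length = 1, mean = 5/1 ≈ 5.000
  cycle 0 → 1 → 0: weight = 6, length = 2, mean = 6/2 ≈ 3.000
  cycle 0 → 2 → 0: weight = 5, length = 2, mean = 5/2 ≈ 2.500
  cycle 1 → 0 → 1: weight = 6, length = 2, mean = 6/2 ≈ 3.000
Minimum mean = 1.000, attained e.g. along the cycle 1 → 1 with weight 1 and length 1. So λ(A) = 1/1 = 1.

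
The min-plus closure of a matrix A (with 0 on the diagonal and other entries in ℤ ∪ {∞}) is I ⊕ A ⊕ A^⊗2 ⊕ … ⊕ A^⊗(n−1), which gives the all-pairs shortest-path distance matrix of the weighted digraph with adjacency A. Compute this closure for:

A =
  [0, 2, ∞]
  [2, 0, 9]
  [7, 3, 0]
Closure =
  [0, 2, 11]
  [2, 0, 9]
  [5, 3, 0]

This is the Floyd-Warshall all-pairs shortest-path computation. For each intermediate vertex k = 0, 1, …, 2, update dist[i][j] ← min(dist[i][j], dist[i][k] + dist[k][j]). The final matrix gives, for each (i, j), the minimum total weight of any directed path from i to j (possibly empty when i = j).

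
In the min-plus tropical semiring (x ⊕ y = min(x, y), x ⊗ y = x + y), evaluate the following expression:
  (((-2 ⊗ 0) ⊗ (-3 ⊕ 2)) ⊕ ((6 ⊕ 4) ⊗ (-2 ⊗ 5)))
(((-2 ⊗ 0) ⊗ (-3 ⊕ 2)) ⊕ ((6 ⊕ 4) ⊗ (-2 ⊗ 5))) = -5

Expand innermost to outermost. Recall ⊕ takes the minimum of its arguments and ⊗ takes their sum. Working out the expression (((-2 ⊗ 0) ⊗ (-3 ⊕ 2)) ⊕ ((6 ⊕ 4) ⊗ (-2 ⊗ 5))) gives -5.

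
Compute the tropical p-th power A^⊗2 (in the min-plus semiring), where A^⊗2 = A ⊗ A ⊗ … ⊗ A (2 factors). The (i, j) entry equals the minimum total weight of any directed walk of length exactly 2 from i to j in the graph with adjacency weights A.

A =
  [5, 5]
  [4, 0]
A^⊗2 =
  [9, 5]
  [4, 0]

Each entry (A^⊗2)_ij equals the minimum over all length-2 walks i = v_0 → v_1 → … → v_2 = j of Σ_t A[v_t][v_{t+1}]. For example, for (i, j) = (0, 1) we minimise over 2 possible intermediate vertex sequences; the minimum is 5, attained along the walk 0 → 1 → 1.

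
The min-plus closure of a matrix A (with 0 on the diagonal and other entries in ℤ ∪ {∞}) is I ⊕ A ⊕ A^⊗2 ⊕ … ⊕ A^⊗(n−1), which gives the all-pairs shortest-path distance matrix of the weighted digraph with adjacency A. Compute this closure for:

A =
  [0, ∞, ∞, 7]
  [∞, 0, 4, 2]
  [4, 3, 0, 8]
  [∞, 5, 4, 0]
Closure =
  [0, 12, 11, 7]
  [8, 0, 4, 2]
  [4, 3, 0, 5]
  [8, 5, 4, 0]

This is the Floyd-Warshall all-pairs shortest-path computation. For each intermediate vertex k = 0, 1, …, 3, update dist[i][j] ← min(dist[i][j], dist[i][k] + dist[k][j]). The final matrix gives, for each (i, j), the minimum total weight of any directed path from i to j (possibly empty when i = j).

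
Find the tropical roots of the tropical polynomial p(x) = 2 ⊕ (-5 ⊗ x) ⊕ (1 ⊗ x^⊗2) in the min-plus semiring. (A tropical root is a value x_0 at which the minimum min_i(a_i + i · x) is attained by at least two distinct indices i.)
Roots: {-6, 7}

Each tropical root is a break point of the lower envelope of the lines y = a_i + i · x (there are 3 lines, with slopes 0, 1, ..., 2). Only the lines that attain the minimum somewhere contribute to roots; other lines are dominated. Here the surviving (envelope) indices are i = 2, i = 1, i = 0.
Intersections between consecutive envelope lines give the roots: for adjacent envelope indices i < j the intersection is x = (a_i − a_j) / (j − i). Reading off the sorted break points: {-6, 7}.
Verification: at each break x_0, at least two indices attain the minimum of min_i(a_i + i · x_0).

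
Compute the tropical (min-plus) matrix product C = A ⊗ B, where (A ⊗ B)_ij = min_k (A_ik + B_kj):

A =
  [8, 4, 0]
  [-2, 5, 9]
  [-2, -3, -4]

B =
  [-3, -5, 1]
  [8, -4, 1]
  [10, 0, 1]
A ⊗ B =
  [5, 0, 1]
  [-5, -7, -1]
  [-5, -7, -3]

Apply the min-plus product entry-by-entry:
  C[0][0] = min over k of (A[0][0] + B[0][0] = 8 + -3 = 5, A[0][1] + B[1][0] = 4 + 8 = 12, A[0][2] + B[2][0] = 0 + 10 = 10) = 5 (attained at k = 0)
  C[0][1] = min over k of (A[0][0] + B[0][1] = 8 + -5 = 3, A[0][1] + B[1][1] = 4 + -4 = 0, A[0][2] + B[2][1] = 0 + 0 = 0) = 0 (attained at k = 1)
  C[0][2] = min over k of (A[0][0] + B[0][2] = 8 + 1 = 9, A[0][1] + B[1][2] = 4 + 1 = 5, A[0][2] + B[2][2] = 0 + 1 = 1) = 1 (attained at k = 2)
  C[1][0] = min over k of (A[1][0] + B[0][0] = -2 + -3 = -5, A[1][1] + B[1][0] = 5 + 8 = 13, A[1][2] + B[2][0] = 9 + 10 = 19) = -5 (attained at k = 0)
  C[1][1] = min over k of (A[1][0] + B[0][1] = -2 + -5 = -7, A[1][1] + B[1][1] = 5 + -4 = 1, A[1][2] + B[2][1] = 9 + 0 = 9) = -7 (attained at k = 0)
  C[1][2] = min over k of (A[1][0] + B[0][2] = -2 + 1 = -1, A[1][1] + B[1][2] = 5 + 1 = 6, A[1][2] + B[2][2] = 9 + 1 = 10) = -1 (attained at k = 0)
  C[2][0] = min over k of (A[2][0] + B[0][0] = -2 + -3 = -5, A[2][1] + B[1][0] = -3 + 8 = 5, A[2][2] + B[2][0] = -4 + 10 = 6) = -5 (attained at k = 0)
  C[2][1] = min over k of (A[2][0] + B[0][1] = -2 + -5 = -7, A[2][1] + B[1][1] = -3 + -4 = -7, A[2][2] + B[2][1] = -4 + 0 = -4) = -7 (attained at k = 0)
  C[2][2] = min over k of (A[2][0] + B[0][2] = -2 + 1 = -1, A[2][1] + B[1][2] = -3 + 1 = -2, A[2][2] + B[2][2] = -4 + 1 = -3) = -3 (attained at k = 2)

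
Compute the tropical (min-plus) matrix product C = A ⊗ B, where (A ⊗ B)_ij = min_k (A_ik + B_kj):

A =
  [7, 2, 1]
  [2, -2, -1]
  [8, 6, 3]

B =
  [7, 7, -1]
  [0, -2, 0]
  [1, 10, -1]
A ⊗ B =
  [2, 0, 0]
  [-2, -4, -2]
  [4, 4, 2]

Apply the min-plus product entry-by-entry:
  C[0][0] = min over k of (A[0][0] + B[0][0] = 7 + 7 = 14, A[0][1] + B[1][0] = 2 + 0 = 2, A[0][2] + B[2][0] = 1 + 1 = 2) = 2 (attained at k = 1)
  C[0][1] = min over k of (A[0][0] + B[0][1] = 7 + 7 = 14, A[0][1] + B[1][1] = 2 + -2 = 0, A[0][2] + B[2][1] = 1 + 10 = 11) = 0 (attained at k = 1)
  C[0][2] = min over k of (A[0][0] + B[0][2] = 7 + -1 = 6, A[0][1] + B[1][2] = 2 + 0 = 2, A[0][2] + B[2][2] = 1 + -1 = 0) = 0 (attained at k = 2)
  C[1][0] = min over k of (A[1][0] + B[0][0] = 2 + 7 = 9, A[1][1] + B[1][0] = -2 + 0 = -2, A[1][2] + B[2][0] = -1 + 1 = 0) = -2 (attained at k = 1)
  C[1][1] = min over k of (A[1][0] + B[0][1] = 2 + 7 = 9, A[1][1] + B[1][1] = -2 + -2 = -4, A[1][2] + B[2][1] = -1 + 10 = 9) = -4 (attained at k = 1)
  C[1][2] = min over k of (A[1][0] + B[0][2] = 2 + -1 = 1, A[1][1] + B[1][2] = -2 + 0 = -2, A[1][2] + B[2][2] = -1 + -1 = -2) = -2 (attained at k = 1)
  C[2][0] = min over k of (A[2][0] + B[0][0] = 8 + 7 = 15, A[2][1] + B[1][0] = 6 + 0 = 6, A[2][2] + B[2][0] = 3 + 1 = 4) = 4 (attained at k = 2)
  C[2][1] = min over k of (A[2][0] + B[0][1] = 8 + 7 = 15, A[2][1] + B[1][1] = 6 + -2 = 4, A[2][2] + B[2][1] = 3 + 10 = 13) = 4 (attained at k = 1)
  C[2][2] = min over k of (A[2][0] + B[0][2] = 8 + -1 = 7, A[2][1] + B[1][2] = 6 + 0 = 6, A[2][2] + B[2][2] = 3 + -1 = 2) = 2 (attained at k = 2)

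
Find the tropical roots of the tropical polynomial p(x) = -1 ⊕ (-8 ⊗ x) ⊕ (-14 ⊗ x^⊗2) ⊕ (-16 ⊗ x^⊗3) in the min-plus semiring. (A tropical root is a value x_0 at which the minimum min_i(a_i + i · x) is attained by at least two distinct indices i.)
Roots: {2, 6, 7}

Each tropical root is a break point of the lower envelope of the lines y = a_i + i · x (there are 4 lines, with slopes 0, 1, ..., 3). Only the lines that attain the minimum somewhere contribute to roots; other lines are dominated. Here the surviving (envelope) indices are i = 3, i = 2, i = 1, i = 0.
Intersections between consecutive envelope lines give the roots: for adjacent envelope indices i < j the intersection is x = (a_i − a_j) / (j − i). Reading off the sorted break points: {2, 6, 7}.
Verification: at each break x_0, at least two indices attain the minimum of min_i(a_i + i · x_0).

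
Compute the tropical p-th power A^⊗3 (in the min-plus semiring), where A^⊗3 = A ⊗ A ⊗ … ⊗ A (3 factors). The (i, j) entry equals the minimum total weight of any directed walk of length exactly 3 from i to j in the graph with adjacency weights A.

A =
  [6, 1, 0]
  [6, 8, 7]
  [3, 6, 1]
A^⊗3 =
  [4, 4, 2]
  [9, 11, 7]
  [5, 5, 3]

Each entry (A^⊗3)_ij equals the minimum over all length-3 walks i = v_0 → v_1 → … → v_3 = j of Σ_t A[v_t][v_{t+1}]. For example, for (i, j) = (0, 2) we minimise over 9 possible intermediate vertex sequences; the minimum is 2, attained along the walk 0 → 2 → 2 → 2.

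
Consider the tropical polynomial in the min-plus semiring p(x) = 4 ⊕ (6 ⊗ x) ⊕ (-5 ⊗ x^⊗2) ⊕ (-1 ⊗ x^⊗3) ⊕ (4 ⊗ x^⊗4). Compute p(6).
p(6) = 4

A tropical monomial a ⊗ x^⊗i evaluates to a + i · x. Evaluating each term at x = 6:
  Term 0 contributes 4 + 0 · 6 = 4
  Term 1 contributes 6 + 1 · 6 = 12
  Term 2 contributes -5 + 2 · 6 = 7
  Term 3 contributes -1 + 3 · 6 = 17
  Term 4 contributes 4 + 4 · 6 = 28
p(6) = ⊕ of these = min[4, 12, 7, 17, 28] = 4.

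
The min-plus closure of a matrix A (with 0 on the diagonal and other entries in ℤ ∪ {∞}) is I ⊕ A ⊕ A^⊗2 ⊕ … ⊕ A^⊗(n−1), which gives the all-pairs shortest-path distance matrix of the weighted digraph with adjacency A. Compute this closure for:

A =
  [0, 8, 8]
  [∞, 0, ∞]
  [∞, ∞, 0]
Closure =
  [0, 8, 8]
  [∞, 0, ∞]
  [∞, ∞, 0]

This is the Floyd-Warshall all-pairs shortest-path computation. For each intermediate vertex k = 0, 1, …, 2, update dist[i][j] ← min(dist[i][j], dist[i][k] + dist[k][j]). The final matrix gives, for each (i, j), the minimum total weight of any directed path from i to j (possibly empty when i = j).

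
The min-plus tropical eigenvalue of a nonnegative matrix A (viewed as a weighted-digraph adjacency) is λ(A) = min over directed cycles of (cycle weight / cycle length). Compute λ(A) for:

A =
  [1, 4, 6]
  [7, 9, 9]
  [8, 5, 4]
λ(A) = 1

Enumerate directed cycles and compute their means (weight / length). Sample:
  cycle 0 → 0: weight = 1, length = 1, mean = 1/1 ≈ 1.000
  cycle 1 → 1: weight = 9, length = 1, mean = 9/1 ≈ 9.000
  cycle 2 → 2: weight = 4, length = 1, mean = 4/1 ≈ 4.000
  cycle 0 → 1 → 0: weight = 11, length = 2, mean = 11/2 ≈ 5.500
  cycle 0 → 2 → 0: weight = 14, length = 2, mean = 14/2 ≈ 7.000
  cycle 1 → 0 → 1: weight = 11, length = 2, mean = 11/2 ≈ 5.500
Minimum mean = 1.000, attained e.g. along the cycle 0 → 0 with weight 1 and length 1. So λ(A) = 1/1 = 1.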